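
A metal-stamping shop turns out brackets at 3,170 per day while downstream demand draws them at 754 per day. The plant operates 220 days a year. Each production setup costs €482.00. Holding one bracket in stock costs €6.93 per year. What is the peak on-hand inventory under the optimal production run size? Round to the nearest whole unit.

I_max ≈ 4,194 brackets

Annual demand D = 754 × 220 = 165,880.
Production build-up factor (1 − d/p) = 1 − 754/3,170 = 0.7621.
Q* = √(2DS / (H(1 − d/p))) = √(2 × 165,880 × 482 / (6.93 × 0.7621)).
= √(159,908,320 / 5.2817) ≈ 5502.374.
Maximum inventory = Q*(1 − d/p) = 5502.374 × 0.7621 ≈ 4193.607.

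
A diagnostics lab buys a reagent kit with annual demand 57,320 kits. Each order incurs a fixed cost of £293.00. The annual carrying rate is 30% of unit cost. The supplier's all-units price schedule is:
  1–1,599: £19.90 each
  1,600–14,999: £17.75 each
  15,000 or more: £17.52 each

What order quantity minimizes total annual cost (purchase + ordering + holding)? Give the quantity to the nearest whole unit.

Holding cost per unit per year at price C is H = 0.30·C.
Candidates are each tier's EOQ (if it falls in that tier) and each price-break quantity.
Tier 1 (£19.90): EOQ = 2372.0 exceeds tier's upper bound 1599, so this tier is dominated.
EOQ at £17.75 = 2511.6 (feasible in tier 2): TC = 57,320×£17.75 + (57,320/2511.6)×293 + (2511.6/2)×0.30×£17.75 = £1,030,804.01.
EOQ at £17.52 = 2528.0 < 15000, so use break Q=15000: TC = 57,320×£17.52 + (57,320/15000.0)×293 + (15000.0/2)×0.30×£17.52 = £1,044,786.05.
Lowest total cost is £1,030,804.01 at Q = 2511.6.

Q* ≈ 2,512 kits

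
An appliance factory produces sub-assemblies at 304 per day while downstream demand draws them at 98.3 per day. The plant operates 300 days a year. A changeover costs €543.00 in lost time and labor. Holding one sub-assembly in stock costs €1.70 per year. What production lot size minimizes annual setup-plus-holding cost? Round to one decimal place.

Q* ≈ 5,276.5 sub-assemblies

Annual demand D = 98.3 × 300 = 29,490.
Production build-up factor (1 − d/p) = 1 − 98.3/304 = 0.6766.
Q* = √(2DS / (H(1 − d/p))) = √(2 × 29,490 × 543 / (1.7 × 0.6766)).
= √(32,026,140 / 1.1503) ≈ 5276.519.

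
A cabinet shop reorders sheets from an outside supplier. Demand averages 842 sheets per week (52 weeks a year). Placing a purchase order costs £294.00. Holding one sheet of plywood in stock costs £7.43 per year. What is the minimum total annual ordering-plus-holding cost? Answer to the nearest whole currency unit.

TC* ≈ £13,831

Annual demand D = 842 × 52 = 43,784.
EOQ = √(2DS/H) = √(2 × 43,784 × 294 / 7.43) ≈ 1861.45.
At the optimum the two cost components are equal, so total cost = 2·(Q*/2)H = Q*·H.
Minimum total = √(2DSH) = √(2 × 43,784 × 294 × 7.43) ≈ 13830.593.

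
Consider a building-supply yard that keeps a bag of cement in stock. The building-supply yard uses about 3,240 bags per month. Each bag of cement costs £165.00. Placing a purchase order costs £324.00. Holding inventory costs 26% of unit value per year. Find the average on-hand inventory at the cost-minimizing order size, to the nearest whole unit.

Average inventory ≈ 383 bags

Annual demand D = 3,240 × 12 = 38,880.
Holding cost H = 0.26 × £165.00 = £42.9000 per unit per year.
EOQ = √(2DS/H) = √(2 × 38,880 × 324 / 42.9) ≈ 766.34.
Average inventory = Q*/2 ≈ 766.34 / 2 = 383.170.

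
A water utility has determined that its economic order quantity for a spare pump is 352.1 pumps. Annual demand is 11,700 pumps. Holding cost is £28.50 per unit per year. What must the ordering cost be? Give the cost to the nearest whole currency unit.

Invert the EOQ relation Q*² = 2DS/H.
From Q* = √(2DS/H): S = Q*²H / (2D) = 352.1² × 28.5 / (2 × 11,700) = 150.9945.

S ≈ £151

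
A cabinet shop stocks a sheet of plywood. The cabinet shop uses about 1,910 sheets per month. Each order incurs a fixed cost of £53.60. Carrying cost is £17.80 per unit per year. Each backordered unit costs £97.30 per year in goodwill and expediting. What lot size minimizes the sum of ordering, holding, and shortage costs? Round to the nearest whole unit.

Q* ≈ 404 sheets

Annual demand D = 1,910 × 12 = 22,920.
With planned backorders, Q* = √(2DS/H) · √((H+B)/B).
√(2DS/H) = √(2 × 22,920 × 53.6 / 17.8) = 371.531.
√((H+B)/B) = √((17.8+97.3)/97.3) = 1.0876.
Q* ≈ 404.088.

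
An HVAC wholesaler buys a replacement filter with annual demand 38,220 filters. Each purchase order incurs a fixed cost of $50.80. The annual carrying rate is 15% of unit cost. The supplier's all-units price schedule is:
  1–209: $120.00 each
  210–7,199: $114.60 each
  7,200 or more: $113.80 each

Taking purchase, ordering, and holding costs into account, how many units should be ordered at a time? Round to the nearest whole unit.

Q* ≈ 475 filters

Holding cost per unit per year at price C is H = 0.15·C.
Evaluate total cost at each tier's feasible EOQ or, if the EOQ is below the tier, at the tier's minimum quantity.
Tier 1 ($120.00): EOQ = 464.5 exceeds tier's upper bound 209, so this tier is dominated.
EOQ at $114.60 = 475.3 (feasible in tier 2): TC = 38,220×$114.60 + (38,220/475.3)×50.8 + (475.3/2)×0.15×$114.60 = $4,388,182.15.
EOQ at $113.80 = 477.0 < 7200, so use break Q=7200: TC = 38,220×$113.80 + (38,220/7200.0)×50.8 + (7200.0/2)×0.15×$113.80 = $4,411,157.66.
Lowest total cost is $4,388,182.15 at Q = 475.3.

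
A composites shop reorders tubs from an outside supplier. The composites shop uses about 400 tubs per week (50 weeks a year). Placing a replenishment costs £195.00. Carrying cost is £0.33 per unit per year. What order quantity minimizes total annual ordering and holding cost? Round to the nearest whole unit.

Annual demand D = 400 × 50 = 20,000.
EOQ = √(2DS / H) = √(2 × 20,000 × 195 / 0.33).
= √(7,800,000 / 0.33) = √23,636,363.6364 ≈ 4861.724.

Q* ≈ 4,862 tubs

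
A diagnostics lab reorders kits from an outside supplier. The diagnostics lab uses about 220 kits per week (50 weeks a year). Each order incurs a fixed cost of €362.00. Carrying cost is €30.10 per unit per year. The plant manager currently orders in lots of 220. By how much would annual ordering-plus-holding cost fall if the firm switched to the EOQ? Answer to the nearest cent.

Extra cost ≈ €5,928.22 per year

Annual demand D = 220 × 50 = 11,000.
EOQ = √(2DS/H) = √(2 × 11,000 × 362 / 30.1) ≈ 514.38.
Cost at Q* = (D/Q*)S + (Q*/2)H = √(2DSH) ≈ €15,482.78.
Cost at Q = 220: (11,000/220)×362 + (220/2)×30.1 = €18,100.00 + €3,311.00 = €21,411.00.
Excess = €21,411.00 − €15,482.78 = €5,928.22.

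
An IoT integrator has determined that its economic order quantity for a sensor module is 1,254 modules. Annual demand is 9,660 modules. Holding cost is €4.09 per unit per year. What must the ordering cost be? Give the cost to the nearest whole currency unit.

Squaring Q* = √(2DS/H) gives Q*² = 2DS/H.
From Q* = √(2DS/H): S = Q*²H / (2D) = 1,254² × 4.09 / (2 × 9,660) = 332.8981.

S ≈ €333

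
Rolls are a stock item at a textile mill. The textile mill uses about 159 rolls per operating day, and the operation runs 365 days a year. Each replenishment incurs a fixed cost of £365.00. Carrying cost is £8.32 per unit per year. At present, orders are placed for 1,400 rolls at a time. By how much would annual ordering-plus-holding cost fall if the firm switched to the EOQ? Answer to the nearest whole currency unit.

Extra cost ≈ £2,180 per year

Annual demand D = 159 × 365 = 58,035.
EOQ = √(2DS/H) = √(2 × 58,035 × 365 / 8.32) ≈ 2256.55.
Cost at Q* = (D/Q*)S + (Q*/2)H = √(2DSH) ≈ £18,774.49.
Cost at Q = 1,400: (58,035/1,400)×365 + (1,400/2)×8.32 = £15,130.55 + £5,824.00 = £20,954.55.
Excess = £20,954.55 − £18,774.49 = £2,180.07.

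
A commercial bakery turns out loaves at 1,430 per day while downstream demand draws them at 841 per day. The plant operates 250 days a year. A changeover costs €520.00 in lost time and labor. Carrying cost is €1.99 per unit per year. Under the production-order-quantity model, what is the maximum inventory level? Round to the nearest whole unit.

Annual demand D = 841 × 250 = 210,250.
Production build-up factor (1 − d/p) = 1 − 841/1,430 = 0.4119.
Q* = √(2DS / (H(1 − d/p))) = √(2 × 210,250 × 520 / (1.99 × 0.4119)).
= √(218,660,000 / 0.8197) ≈ 16333.096.
Maximum inventory = Q*(1 − d/p) = 16333.096 × 0.4119 ≈ 6727.408.

I_max ≈ 6,727 loaves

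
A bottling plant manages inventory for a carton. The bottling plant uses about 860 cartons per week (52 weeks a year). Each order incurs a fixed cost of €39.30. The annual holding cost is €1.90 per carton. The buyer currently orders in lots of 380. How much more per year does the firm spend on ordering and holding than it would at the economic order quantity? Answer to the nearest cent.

Extra cost ≈ €2,401.71 per year

Annual demand D = 860 × 52 = 44,720.
EOQ = √(2DS/H) = √(2 × 44,720 × 39.3 / 1.9) ≈ 1360.15.
Cost at Q* = (D/Q*)S + (Q*/2)H = √(2DSH) ≈ €2,584.28.
Cost at Q = 380: (44,720/380)×39.3 + (380/2)×1.9 = €4,624.99 + €361.00 = €4,985.99.
Excess = €4,985.99 − €2,584.28 = €2,401.71.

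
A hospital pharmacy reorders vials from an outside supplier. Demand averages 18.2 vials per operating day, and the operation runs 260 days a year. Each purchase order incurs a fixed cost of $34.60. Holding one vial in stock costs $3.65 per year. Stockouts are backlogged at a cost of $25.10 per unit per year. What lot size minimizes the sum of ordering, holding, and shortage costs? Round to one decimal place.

Q* ≈ 320.6 vials

Annual demand D = 18.2 × 260 = 4,732.
With planned backorders, Q* = √(2DS/H) · √((H+B)/B).
√(2DS/H) = √(2 × 4,732 × 34.6 / 3.65) = 299.522.
√((H+B)/B) = √((3.65+25.1)/25.1) = 1.0702.
Q* ≈ 320.561.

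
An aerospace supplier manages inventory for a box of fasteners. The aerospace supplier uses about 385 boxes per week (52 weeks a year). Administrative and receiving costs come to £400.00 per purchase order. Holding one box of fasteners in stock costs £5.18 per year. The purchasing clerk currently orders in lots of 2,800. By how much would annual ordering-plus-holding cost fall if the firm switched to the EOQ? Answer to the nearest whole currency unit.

Extra cost ≈ £1,004 per year

Annual demand D = 385 × 52 = 20,020.
EOQ = √(2DS/H) = √(2 × 20,020 × 400 / 5.18) ≈ 1758.38.
Cost at Q* = (D/Q*)S + (Q*/2)H = √(2DSH) ≈ £9,108.40.
Cost at Q = 2,800: (20,020/2,800)×400 + (2,800/2)×5.18 = £2,860.00 + £7,252.00 = £10,112.00.
Excess = £10,112.00 − £9,108.40 = £1,003.60.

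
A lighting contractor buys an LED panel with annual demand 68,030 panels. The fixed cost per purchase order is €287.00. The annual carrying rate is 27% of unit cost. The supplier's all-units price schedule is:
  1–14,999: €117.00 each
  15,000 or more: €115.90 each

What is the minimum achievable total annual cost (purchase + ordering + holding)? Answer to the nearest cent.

Holding cost per unit per year at price C is H = 0.27·C.
Evaluate total cost at each tier's feasible EOQ or, if the EOQ is below the tier, at the tier's minimum quantity.
EOQ at €117.00 = 1111.8 (feasible in tier 1): TC = 68,030×€117.00 + (68,030/1111.8)×287 + (1111.8/2)×0.27×€117.00 = €7,994,632.14.
EOQ at €115.90 = 1117.1 < 15000, so use break Q=15000: TC = 68,030×€115.90 + (68,030/15000.0)×287 + (15000.0/2)×0.27×€115.90 = €8,120,676.14.
Lowest total cost among the candidates is at Q = 1111.8.

TC* ≈ €7,994,632.14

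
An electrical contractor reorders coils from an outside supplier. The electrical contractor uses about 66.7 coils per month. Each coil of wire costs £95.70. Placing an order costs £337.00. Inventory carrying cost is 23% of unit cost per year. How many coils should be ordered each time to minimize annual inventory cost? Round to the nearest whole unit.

Annual demand D = 66.7 × 12 = 800.4.
Holding cost H = 0.23 × £95.70 = £22.0110 per unit per year.
EOQ = √(2DS / H) = √(2 × 800.4 × 337 / 22.011).
= √(539,469.6 / 22.011) = √24,509.0909 ≈ 156.554.

Q* ≈ 157 coils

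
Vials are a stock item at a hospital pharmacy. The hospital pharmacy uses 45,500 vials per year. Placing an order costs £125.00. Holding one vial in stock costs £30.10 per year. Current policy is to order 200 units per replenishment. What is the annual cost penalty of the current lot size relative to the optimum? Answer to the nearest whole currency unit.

Extra cost ≈ £12,944 per year

EOQ = √(2DS/H) = √(2 × 45,500 × 125 / 30.1) ≈ 614.74.
Cost at Q* = (D/Q*)S + (Q*/2)H = √(2DSH) ≈ £18,503.72.
Cost at Q = 200: (45,500/200)×125 + (200/2)×30.1 = £28,437.50 + £3,010.00 = £31,447.50.
Excess = £31,447.50 − £18,503.72 = £12,943.78.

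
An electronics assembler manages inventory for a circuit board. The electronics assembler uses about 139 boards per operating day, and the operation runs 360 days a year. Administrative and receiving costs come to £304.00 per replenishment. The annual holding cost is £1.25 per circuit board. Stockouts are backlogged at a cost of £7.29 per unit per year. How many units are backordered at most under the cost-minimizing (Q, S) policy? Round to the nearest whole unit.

Annual demand D = 139 × 360 = 50,040.
With planned backorders, Q* = √(2DS/H) · √((H+B)/B).
√(2DS/H) = √(2 × 50,040 × 304 / 1.25) = 4933.503.
√((H+B)/B) = √((1.25+7.29)/7.29) = 1.0823.
Q* ≈ 5339.746.
S* = Q* · H/(H+B) = 5339.746 × 1.25/8.54 ≈ 781.579.

S* ≈ 782 boards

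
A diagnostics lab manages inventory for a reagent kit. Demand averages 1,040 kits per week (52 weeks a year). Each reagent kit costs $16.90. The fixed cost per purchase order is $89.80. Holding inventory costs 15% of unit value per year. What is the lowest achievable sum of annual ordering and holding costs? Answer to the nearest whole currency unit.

Annual demand D = 1,040 × 52 = 54,080.
Holding cost H = 0.15 × $16.90 = $2.5350 per unit per year.
Q* = √(2DS/H) = √(2 × 54,080 × 89.8 / 2.535) ≈ 1957.41.
At Q*, ordering cost (D/Q*)S equals holding cost (Q*/2)H, each = √(DSH/2).
Minimum total = √(2DSH) = √(2 × 54,080 × 89.8 × 2.535) ≈ 4962.043.

TC* ≈ $4,962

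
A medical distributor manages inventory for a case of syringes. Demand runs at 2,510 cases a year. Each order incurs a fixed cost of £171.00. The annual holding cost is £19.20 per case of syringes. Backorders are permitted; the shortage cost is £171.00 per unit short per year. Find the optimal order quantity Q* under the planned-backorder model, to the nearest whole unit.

Q* ≈ 223 cases

With planned backorders, Q* = √(2DS/H) · √((H+B)/B).
√(2DS/H) = √(2 × 2,510 × 171 / 19.2) = 211.446.
√((H+B)/B) = √((19.2+171)/171) = 1.0546.
Q* ≈ 223.001.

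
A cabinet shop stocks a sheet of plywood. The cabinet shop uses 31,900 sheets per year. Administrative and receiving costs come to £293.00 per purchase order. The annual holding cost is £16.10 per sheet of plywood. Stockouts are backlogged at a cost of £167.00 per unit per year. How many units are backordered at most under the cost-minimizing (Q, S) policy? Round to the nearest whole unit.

With planned backorders, Q* = √(2DS/H) · √((H+B)/B).
√(2DS/H) = √(2 × 31,900 × 293 / 16.1) = 1077.535.
√((H+B)/B) = √((16.1+167)/167) = 1.0471.
Q* ≈ 1128.281.
S* = Q* · H/(H+B) = 1128.281 × 16.1/183.1 ≈ 99.210.

S* ≈ 99 sheets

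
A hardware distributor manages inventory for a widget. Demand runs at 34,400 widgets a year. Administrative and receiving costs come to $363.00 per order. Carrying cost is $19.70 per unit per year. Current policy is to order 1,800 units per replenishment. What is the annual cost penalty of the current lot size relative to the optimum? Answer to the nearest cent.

EOQ = √(2DS/H) = √(2 × 34,400 × 363 / 19.7) ≈ 1125.94.
Cost at Q* = (D/Q*)S + (Q*/2)H = √(2DSH) ≈ $22,180.98.
Cost at Q = 1,800: (34,400/1,800)×363 + (1,800/2)×19.7 = $6,937.33 + $17,730.00 = $24,667.33.
Excess = $24,667.33 − $22,180.98 = $2,486.36.

Extra cost ≈ $2,486.36 per year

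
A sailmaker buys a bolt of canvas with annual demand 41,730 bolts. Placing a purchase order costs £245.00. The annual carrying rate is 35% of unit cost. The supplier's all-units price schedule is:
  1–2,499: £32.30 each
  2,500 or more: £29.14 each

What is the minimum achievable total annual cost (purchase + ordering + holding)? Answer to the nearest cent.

TC* ≈ £1,232,850.49

Holding cost per unit per year at price C is H = 0.35·C.
Candidates are each tier's EOQ (if it falls in that tier) and each price-break quantity.
EOQ at £32.30 = 1344.9 (feasible in tier 1): TC = 41,730×£32.30 + (41,730/1344.9)×245 + (1344.9/2)×0.35×£32.30 = £1,363,082.99.
EOQ at £29.14 = 1415.9 < 2500, so use break Q=2500: TC = 41,730×£29.14 + (41,730/2500.0)×245 + (2500.0/2)×0.35×£29.14 = £1,232,850.49.
Lowest total cost among the candidates is at Q = 2500.0.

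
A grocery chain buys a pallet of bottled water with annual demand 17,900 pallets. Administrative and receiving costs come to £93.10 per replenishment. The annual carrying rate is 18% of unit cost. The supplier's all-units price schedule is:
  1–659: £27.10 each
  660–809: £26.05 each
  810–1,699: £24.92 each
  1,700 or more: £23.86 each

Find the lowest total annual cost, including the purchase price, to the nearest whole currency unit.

Holding cost per unit per year at price C is H = 0.18·C.
Evaluate total cost at each tier's feasible EOQ or, if the EOQ is below the tier, at the tier's minimum quantity.
Tier 1 (£27.10): EOQ = 826.6 exceeds tier's upper bound 659, so this tier is dominated.
Tier 2 (£26.05): EOQ = 843.1 exceeds tier's upper bound 809, so this tier is dominated.
EOQ at £24.92 = 862.0 (feasible in tier 3): TC = 17,900×£24.92 + (17,900/862.0)×93.1 + (862.0/2)×0.18×£24.92 = £449,934.58.
EOQ at £23.86 = 880.9 < 1700, so use break Q=1700: TC = 17,900×£23.86 + (17,900/1700.0)×93.1 + (1700.0/2)×0.18×£23.86 = £431,724.87.
Lowest total cost among the candidates is at Q = 1700.0.

TC* ≈ £431,725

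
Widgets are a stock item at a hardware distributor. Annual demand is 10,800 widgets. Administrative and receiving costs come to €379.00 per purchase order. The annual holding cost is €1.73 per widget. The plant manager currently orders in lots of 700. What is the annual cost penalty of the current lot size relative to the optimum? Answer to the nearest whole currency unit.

EOQ = √(2DS/H) = √(2 × 10,800 × 379 / 1.73) ≈ 2175.32.
Cost at Q* = (D/Q*)S + (Q*/2)H = √(2DSH) ≈ €3,763.31.
Cost at Q = 700: (10,800/700)×379 + (700/2)×1.73 = €5,847.43 + €605.50 = €6,452.93.
Excess = €6,452.93 − €3,763.31 = €2,689.62.

Extra cost ≈ €2,690 per year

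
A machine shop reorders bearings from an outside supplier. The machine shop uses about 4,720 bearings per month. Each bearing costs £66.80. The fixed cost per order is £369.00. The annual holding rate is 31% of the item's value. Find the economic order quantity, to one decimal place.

Annual demand D = 4,720 × 12 = 56,640.
Holding cost H = 0.31 × £66.80 = £20.7080 per unit per year.
EOQ = √(2DS / H) = √(2 × 56,640 × 369 / 20.708).
= √(41,800,320 / 20.708) = √2,018,559.011 ≈ 1420.760.

Q* ≈ 1,420.8 bearings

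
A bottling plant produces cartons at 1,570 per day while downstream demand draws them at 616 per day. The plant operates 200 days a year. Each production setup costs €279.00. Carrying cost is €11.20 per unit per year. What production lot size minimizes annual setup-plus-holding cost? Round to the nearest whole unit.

Annual demand D = 616 × 200 = 123,200.
Production build-up factor (1 − d/p) = 1 − 616/1,570 = 0.6076.
Q* = √(2DS / (H(1 − d/p))) = √(2 × 123,200 × 279 / (11.2 × 0.6076)).
= √(68,745,600 / 6.8056) ≈ 3178.258.

Q* ≈ 3,178 cartons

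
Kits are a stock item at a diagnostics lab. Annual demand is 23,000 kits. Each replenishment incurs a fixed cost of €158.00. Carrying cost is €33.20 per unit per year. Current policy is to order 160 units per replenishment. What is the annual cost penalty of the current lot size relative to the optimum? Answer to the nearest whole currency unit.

EOQ = √(2DS/H) = √(2 × 23,000 × 158 / 33.2) ≈ 467.88.
Cost at Q* = (D/Q*)S + (Q*/2)H = √(2DSH) ≈ €15,533.76.
Cost at Q = 160: (23,000/160)×158 + (160/2)×33.2 = €22,712.50 + €2,656.00 = €25,368.50.
Excess = €25,368.50 − €15,533.76 = €9,834.74.

Extra cost ≈ €9,835 per year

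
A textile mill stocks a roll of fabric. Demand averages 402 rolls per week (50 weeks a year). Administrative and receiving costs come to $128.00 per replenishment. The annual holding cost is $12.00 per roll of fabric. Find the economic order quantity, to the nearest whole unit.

Q* ≈ 655 rolls

Annual demand D = 402 × 50 = 20,100.
EOQ = √(2DS / H) = √(2 × 20,100 × 128 / 12).
= √(5,145,600 / 12) = √428,800 ≈ 654.828.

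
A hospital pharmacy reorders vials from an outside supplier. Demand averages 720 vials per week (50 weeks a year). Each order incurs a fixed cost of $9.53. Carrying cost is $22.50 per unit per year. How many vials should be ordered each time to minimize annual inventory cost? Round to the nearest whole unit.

Q* ≈ 175 vials

Annual demand D = 720 × 50 = 36,000.
EOQ = √(2DS / H) = √(2 × 36,000 × 9.53 / 22.5).
= √(686,160 / 22.5) = √30,496 ≈ 174.631.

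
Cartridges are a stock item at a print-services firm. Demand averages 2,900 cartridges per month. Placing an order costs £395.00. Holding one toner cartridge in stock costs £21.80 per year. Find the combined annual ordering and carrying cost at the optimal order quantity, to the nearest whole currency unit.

TC* ≈ £24,481

Annual demand D = 2,900 × 12 = 34,800.
EOQ = √(2DS/H) = √(2 × 34,800 × 395 / 21.8) ≈ 1122.99.
At the optimum the two cost components are equal, so total cost = 2·(Q*/2)H = Q*·H.
Minimum total = √(2DSH) = √(2 × 34,800 × 395 × 21.8) ≈ 24481.127.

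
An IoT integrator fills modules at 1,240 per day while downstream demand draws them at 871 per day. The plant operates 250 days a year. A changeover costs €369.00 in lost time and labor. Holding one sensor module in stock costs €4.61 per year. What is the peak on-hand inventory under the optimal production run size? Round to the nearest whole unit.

Annual demand D = 871 × 250 = 217,750.
Production build-up factor (1 − d/p) = 1 − 871/1,240 = 0.2976.
Q* = √(2DS / (H(1 − d/p))) = √(2 × 217,750 × 369 / (4.61 × 0.2976)).
= √(160,699,500 / 1.3718) ≈ 10823.169.
Maximum inventory = Q*(1 − d/p) = 10823.169 × 0.2976 ≈ 3220.766.

I_max ≈ 3,221 modules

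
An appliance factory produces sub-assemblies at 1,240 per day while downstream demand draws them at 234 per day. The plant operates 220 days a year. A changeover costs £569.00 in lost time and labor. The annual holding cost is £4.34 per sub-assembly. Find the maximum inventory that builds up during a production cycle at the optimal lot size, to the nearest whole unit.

I_max ≈ 3,309 sub-assemblies

Annual demand D = 234 × 220 = 51,480.
Production build-up factor (1 − d/p) = 1 − 234/1,240 = 0.8113.
Q* = √(2DS / (H(1 − d/p))) = √(2 × 51,480 × 569 / (4.34 × 0.8113)).
= √(58,584,240 / 3.521) ≈ 4079.035.
Maximum inventory = Q*(1 − d/p) = 4079.035 × 0.8113 ≈ 3309.281.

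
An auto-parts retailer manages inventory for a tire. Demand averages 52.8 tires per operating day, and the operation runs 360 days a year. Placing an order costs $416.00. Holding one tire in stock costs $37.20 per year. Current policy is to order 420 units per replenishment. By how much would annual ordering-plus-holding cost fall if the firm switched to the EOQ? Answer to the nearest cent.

Annual demand D = 52.8 × 360 = 19,008.
EOQ = √(2DS/H) = √(2 × 19,008 × 416 / 37.2) ≈ 652.02.
Cost at Q* = (D/Q*)S + (Q*/2)H = √(2DSH) ≈ $24,255.00.
Cost at Q = 420: (19,008/420)×416 + (420/2)×37.2 = $18,826.97 + $7,812.00 = $26,638.97.
Excess = $26,638.97 − $24,255.00 = $2,383.97.

Extra cost ≈ $2,383.97 per year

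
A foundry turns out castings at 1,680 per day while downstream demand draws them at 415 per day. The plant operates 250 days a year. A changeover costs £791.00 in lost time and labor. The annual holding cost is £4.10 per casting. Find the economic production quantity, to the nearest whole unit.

Q* ≈ 7,291 castings

Annual demand D = 415 × 250 = 103,750.
Production build-up factor (1 − d/p) = 1 − 415/1,680 = 0.7530.
Q* = √(2DS / (H(1 − d/p))) = √(2 × 103,750 × 791 / (4.1 × 0.7530)).
= √(164,132,500 / 3.0872) ≈ 7291.464.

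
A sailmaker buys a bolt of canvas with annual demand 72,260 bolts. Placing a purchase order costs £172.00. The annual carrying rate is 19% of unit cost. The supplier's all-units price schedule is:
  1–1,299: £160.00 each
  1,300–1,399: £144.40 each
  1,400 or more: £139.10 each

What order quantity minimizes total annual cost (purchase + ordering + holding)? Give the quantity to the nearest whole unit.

Q* ≈ 1,400 bolts

Holding cost per unit per year at price C is H = 0.19·C.
Evaluate total cost at each tier's feasible EOQ or, if the EOQ is below the tier, at the tier's minimum quantity.
EOQ at £160.00 = 904.3 (feasible in tier 1): TC = 72,260×£160.00 + (72,260/904.3)×172 + (904.3/2)×0.19×£160.00 = £11,589,089.38.
EOQ at £144.40 = 951.8 < 1300, so use break Q=1300: TC = 72,260×£144.40 + (72,260/1300.0)×172 + (1300.0/2)×0.19×£144.40 = £10,461,737.95.
EOQ at £139.10 = 969.8 < 1400, so use break Q=1400: TC = 72,260×£139.10 + (72,260/1400.0)×172 + (1400.0/2)×0.19×£139.10 = £10,078,743.96.
Lowest total cost is £10,078,743.96 at Q = 1400.0.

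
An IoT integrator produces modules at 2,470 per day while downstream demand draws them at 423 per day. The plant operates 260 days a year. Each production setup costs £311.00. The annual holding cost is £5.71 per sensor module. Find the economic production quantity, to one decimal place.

Q* ≈ 3,802.1 modules

Annual demand D = 423 × 260 = 109,980.
Production build-up factor (1 − d/p) = 1 − 423/2,470 = 0.8287.
Q* = √(2DS / (H(1 − d/p))) = √(2 × 109,980 × 311 / (5.71 × 0.8287)).
= √(68,407,560 / 4.7321) ≈ 3802.100.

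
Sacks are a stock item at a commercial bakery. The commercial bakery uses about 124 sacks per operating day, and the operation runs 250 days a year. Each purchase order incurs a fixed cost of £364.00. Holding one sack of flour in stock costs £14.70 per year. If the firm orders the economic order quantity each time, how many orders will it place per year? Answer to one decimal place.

Annual demand D = 124 × 250 = 31,000.
Q* = √(2DS/H) = √(2 × 31,000 × 364 / 14.7) ≈ 1239.05.
Orders per year = D / Q* = 31,000 / 1239.05 ≈ 25.019.

N ≈ 25.0 orders per year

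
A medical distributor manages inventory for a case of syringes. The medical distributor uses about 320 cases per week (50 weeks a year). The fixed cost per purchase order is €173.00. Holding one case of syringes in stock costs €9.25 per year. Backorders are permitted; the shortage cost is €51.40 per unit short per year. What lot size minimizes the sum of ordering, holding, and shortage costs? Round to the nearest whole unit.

Q* ≈ 840 cases

Annual demand D = 320 × 50 = 16,000.
With planned backorders, Q* = √(2DS/H) · √((H+B)/B).
√(2DS/H) = √(2 × 16,000 × 173 / 9.25) = 773.619.
√((H+B)/B) = √((9.25+51.4)/51.4) = 1.0863.
Q* ≈ 840.352.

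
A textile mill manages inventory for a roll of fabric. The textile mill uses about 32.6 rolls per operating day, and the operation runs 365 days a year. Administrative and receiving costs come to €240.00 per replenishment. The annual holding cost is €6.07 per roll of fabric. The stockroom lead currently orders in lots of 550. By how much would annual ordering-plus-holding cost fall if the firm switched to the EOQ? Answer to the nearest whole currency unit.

Annual demand D = 32.6 × 365 = 11,899.
EOQ = √(2DS/H) = √(2 × 11,899 × 240 / 6.07) ≈ 970.02.
Cost at Q* = (D/Q*)S + (Q*/2)H = √(2DSH) ≈ €5,888.03.
Cost at Q = 550: (11,899/550)×240 + (550/2)×6.07 = €5,192.29 + €1,669.25 = €6,861.54.
Excess = €6,861.54 − €5,888.03 = €973.51.

Extra cost ≈ €974 per year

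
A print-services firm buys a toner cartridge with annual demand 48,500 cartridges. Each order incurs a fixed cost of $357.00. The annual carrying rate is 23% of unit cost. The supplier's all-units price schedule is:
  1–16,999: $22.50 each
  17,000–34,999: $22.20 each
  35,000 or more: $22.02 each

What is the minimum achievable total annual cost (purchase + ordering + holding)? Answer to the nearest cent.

TC* ≈ $1,104,636.75

Holding cost per unit per year at price C is H = 0.23·C.
Evaluate total cost at each tier's feasible EOQ or, if the EOQ is below the tier, at the tier's minimum quantity.
EOQ at $22.50 = 2586.8 (feasible in tier 1): TC = 48,500×$22.50 + (48,500/2586.8)×357 + (2586.8/2)×0.23×$22.50 = $1,104,636.75.
EOQ at $22.20 = 2604.2 < 17000, so use break Q=17000: TC = 48,500×$22.20 + (48,500/17000.0)×357 + (17000.0/2)×0.23×$22.20 = $1,121,119.50.
EOQ at $22.02 = 2614.9 < 35000, so use break Q=35000: TC = 48,500×$22.02 + (48,500/35000.0)×357 + (35000.0/2)×0.23×$22.02 = $1,157,095.20.
Lowest total cost among the candidates is at Q = 2586.8.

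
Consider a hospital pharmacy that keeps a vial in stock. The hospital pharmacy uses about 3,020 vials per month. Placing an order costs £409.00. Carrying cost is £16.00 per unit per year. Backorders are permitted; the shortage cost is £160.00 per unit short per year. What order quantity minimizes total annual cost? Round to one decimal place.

Annual demand D = 3,020 × 12 = 36,240.
With planned backorders, Q* = √(2DS/H) · √((H+B)/B).
√(2DS/H) = √(2 × 36,240 × 409 / 16) = 1361.165.
√((H+B)/B) = √((16+160)/160) = 1.0488.
Q* ≈ 1427.602.

Q* ≈ 1,427.6 vials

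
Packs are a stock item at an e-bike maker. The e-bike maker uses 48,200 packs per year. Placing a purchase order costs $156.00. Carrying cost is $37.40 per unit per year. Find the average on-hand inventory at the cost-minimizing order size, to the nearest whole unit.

Q* = √(2DS/H) = √(2 × 48,200 × 156 / 37.4) ≈ 634.11.
Average inventory = Q*/2 ≈ 634.11 / 2 = 317.055.

Average inventory ≈ 317 packs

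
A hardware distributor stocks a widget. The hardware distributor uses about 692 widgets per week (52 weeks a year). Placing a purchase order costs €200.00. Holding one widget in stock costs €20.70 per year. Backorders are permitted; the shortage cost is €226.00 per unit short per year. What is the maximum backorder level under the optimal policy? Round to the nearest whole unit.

S* ≈ 73 widgets

Annual demand D = 692 × 52 = 35,984.
With planned backorders, Q* = √(2DS/H) · √((H+B)/B).
√(2DS/H) = √(2 × 35,984 × 200 / 20.7) = 833.872.
√((H+B)/B) = √((20.7+226)/226) = 1.0448.
Q* ≈ 871.224.
S* = Q* · H/(H+B) = 871.224 × 20.7/246.7 ≈ 73.102.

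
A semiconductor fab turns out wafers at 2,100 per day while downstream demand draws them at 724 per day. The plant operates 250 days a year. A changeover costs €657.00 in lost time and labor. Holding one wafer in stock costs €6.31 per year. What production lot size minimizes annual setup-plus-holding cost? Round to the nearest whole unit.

Q* ≈ 7,584 wafers

Annual demand D = 724 × 250 = 181,000.
Production build-up factor (1 − d/p) = 1 − 724/2,100 = 0.6552.
Q* = √(2DS / (H(1 − d/p))) = √(2 × 181,000 × 657 / (6.31 × 0.6552)).
= √(237,834,000 / 4.1346) ≈ 7584.426.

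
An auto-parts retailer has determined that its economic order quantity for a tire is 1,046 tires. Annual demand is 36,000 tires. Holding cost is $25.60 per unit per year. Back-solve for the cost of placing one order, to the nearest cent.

The basic EOQ model gives Q* = √(2DS/H); rearrange for the unknown.
From Q* = √(2DS/H): S = Q*²H / (2D) = 1,046² × 25.6 / (2 × 36,000) = 389.0190.

S ≈ $389.02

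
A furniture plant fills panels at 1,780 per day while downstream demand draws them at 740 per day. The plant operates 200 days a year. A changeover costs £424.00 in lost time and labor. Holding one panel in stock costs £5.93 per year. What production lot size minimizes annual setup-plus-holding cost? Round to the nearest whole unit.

Annual demand D = 740 × 200 = 148,000.
Production build-up factor (1 − d/p) = 1 − 740/1,780 = 0.5843.
Q* = √(2DS / (H(1 − d/p))) = √(2 × 148,000 × 424 / (5.93 × 0.5843)).
= √(125,504,000 / 3.4647) ≈ 6018.590.

Q* ≈ 6,019 panels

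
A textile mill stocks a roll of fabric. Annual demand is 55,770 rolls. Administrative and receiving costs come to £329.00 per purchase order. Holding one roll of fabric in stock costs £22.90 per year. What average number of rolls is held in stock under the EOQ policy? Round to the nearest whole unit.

Average inventory ≈ 633 rolls

EOQ = √(2DS/H) = √(2 × 55,770 × 329 / 22.9) ≈ 1265.89.
Average inventory = Q*/2 ≈ 1265.89 / 2 = 632.944.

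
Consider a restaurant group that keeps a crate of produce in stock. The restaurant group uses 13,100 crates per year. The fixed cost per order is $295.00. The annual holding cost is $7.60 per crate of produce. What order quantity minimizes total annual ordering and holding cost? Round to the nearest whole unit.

Q* ≈ 1,008 crates

EOQ = √(2DS / H) = √(2 × 13,100 × 295 / 7.6).
= √(7,729,000 / 7.6) = √1,016,973.6842 ≈ 1008.451.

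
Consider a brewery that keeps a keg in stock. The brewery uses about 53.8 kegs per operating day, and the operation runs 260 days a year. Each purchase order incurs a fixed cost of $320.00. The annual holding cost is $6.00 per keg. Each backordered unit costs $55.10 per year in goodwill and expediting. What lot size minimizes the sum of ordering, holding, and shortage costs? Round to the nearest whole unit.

Q* ≈ 1,286 kegs

Annual demand D = 53.8 × 260 = 13,988.
With planned backorders, Q* = √(2DS/H) · √((H+B)/B).
√(2DS/H) = √(2 × 13,988 × 320 / 6) = 1221.496.
√((H+B)/B) = √((6+55.1)/55.1) = 1.0530.
Q* ≈ 1286.284.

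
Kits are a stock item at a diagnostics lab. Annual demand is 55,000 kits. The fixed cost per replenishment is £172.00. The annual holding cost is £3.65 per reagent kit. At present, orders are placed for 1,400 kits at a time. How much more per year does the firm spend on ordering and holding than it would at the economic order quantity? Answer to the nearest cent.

EOQ = √(2DS/H) = √(2 × 55,000 × 172 / 3.65) ≈ 2276.74.
Cost at Q* = (D/Q*)S + (Q*/2)H = √(2DSH) ≈ £8,310.11.
Cost at Q = 1,400: (55,000/1,400)×172 + (1,400/2)×3.65 = £6,757.14 + £2,555.00 = £9,312.14.
Excess = £9,312.14 − £8,310.11 = £1,002.03.

Extra cost ≈ £1,002.03 per year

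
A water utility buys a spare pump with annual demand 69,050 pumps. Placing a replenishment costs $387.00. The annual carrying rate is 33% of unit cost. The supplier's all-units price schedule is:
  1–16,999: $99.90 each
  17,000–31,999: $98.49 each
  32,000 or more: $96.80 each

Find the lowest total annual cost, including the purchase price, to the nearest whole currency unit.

TC* ≈ $6,940,070

Holding cost per unit per year at price C is H = 0.33·C.
Evaluate total cost at each tier's feasible EOQ or, if the EOQ is below the tier, at the tier's minimum quantity.
EOQ at $99.90 = 1273.2 (feasible in tier 1): TC = 69,050×$99.90 + (69,050/1273.2)×387 + (1273.2/2)×0.33×$99.90 = $6,940,070.13.
EOQ at $98.49 = 1282.3 < 17000, so use break Q=17000: TC = 69,050×$98.49 + (69,050/17000.0)×387 + (17000.0/2)×0.33×$98.49 = $7,078,570.85.
EOQ at $96.80 = 1293.5 < 32000, so use break Q=32000: TC = 69,050×$96.80 + (69,050/32000.0)×387 + (32000.0/2)×0.33×$96.80 = $7,195,979.07.
Lowest total cost among the candidates is at Q = 1273.2.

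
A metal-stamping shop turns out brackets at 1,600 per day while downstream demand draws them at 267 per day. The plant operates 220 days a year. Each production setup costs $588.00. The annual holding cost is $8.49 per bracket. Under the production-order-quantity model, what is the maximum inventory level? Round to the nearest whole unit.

I_max ≈ 2,604 brackets

Annual demand D = 267 × 220 = 58,740.
Production build-up factor (1 − d/p) = 1 − 267/1,600 = 0.8331.
Q* = √(2DS / (H(1 − d/p))) = √(2 × 58,740 × 588 / (8.49 × 0.8331)).
= √(69,078,240 / 7.0732) ≈ 3125.084.
Maximum inventory = Q*(1 − d/p) = 3125.084 × 0.8331 ≈ 2603.586.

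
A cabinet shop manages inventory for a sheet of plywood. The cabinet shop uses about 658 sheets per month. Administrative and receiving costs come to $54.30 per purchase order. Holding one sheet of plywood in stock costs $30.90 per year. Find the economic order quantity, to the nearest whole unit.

Annual demand D = 658 × 12 = 7,896.
EOQ = √(2DS / H) = √(2 × 7,896 × 54.3 / 30.9).
= √(857,505.6 / 30.9) = √27,750.9903 ≈ 166.586.

Q* ≈ 167 sheets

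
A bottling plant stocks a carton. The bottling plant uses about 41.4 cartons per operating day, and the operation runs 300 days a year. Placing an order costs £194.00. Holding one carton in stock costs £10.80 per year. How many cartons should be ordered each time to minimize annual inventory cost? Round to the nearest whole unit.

Annual demand D = 41.4 × 300 = 12,420.
EOQ = √(2DS / H) = √(2 × 12,420 × 194 / 10.8).
= √(4,818,960 / 10.8) = √446,200 ≈ 667.982.

Q* ≈ 668 cartons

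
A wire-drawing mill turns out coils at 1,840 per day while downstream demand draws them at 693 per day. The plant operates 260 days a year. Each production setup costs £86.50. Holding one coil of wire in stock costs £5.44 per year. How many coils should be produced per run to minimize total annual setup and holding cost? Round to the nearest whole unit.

Q* ≈ 3,032 coils

Annual demand D = 693 × 260 = 180,180.
Production build-up factor (1 − d/p) = 1 − 693/1,840 = 0.6234.
Q* = √(2DS / (H(1 − d/p))) = √(2 × 180,180 × 86.5 / (5.44 × 0.6234)).
= √(31,171,140 / 3.3911) ≈ 3031.825.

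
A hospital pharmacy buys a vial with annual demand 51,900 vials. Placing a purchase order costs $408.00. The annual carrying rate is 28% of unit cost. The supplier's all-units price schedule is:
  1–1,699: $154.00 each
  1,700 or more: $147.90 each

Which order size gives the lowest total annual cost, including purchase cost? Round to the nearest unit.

Q* ≈ 1,700 vials

Holding cost per unit per year at price C is H = 0.28·C.
Evaluate total cost at each tier's feasible EOQ or, if the EOQ is below the tier, at the tier's minimum quantity.
EOQ at $154.00 = 991.0 (feasible in tier 1): TC = 51,900×$154.00 + (51,900/991.0)×408 + (991.0/2)×0.28×$154.00 = $8,035,333.47.
EOQ at $147.90 = 1011.3 < 1700, so use break Q=1700: TC = 51,900×$147.90 + (51,900/1700.0)×408 + (1700.0/2)×0.28×$147.90 = $7,723,666.20.
Lowest total cost is $7,723,666.20 at Q = 1700.0.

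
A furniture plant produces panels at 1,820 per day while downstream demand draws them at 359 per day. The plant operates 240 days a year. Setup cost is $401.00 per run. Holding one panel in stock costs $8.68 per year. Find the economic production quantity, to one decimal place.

Q* ≈ 3,149.1 panels

Annual demand D = 359 × 240 = 86,160.
Production build-up factor (1 − d/p) = 1 − 359/1,820 = 0.8027.
Q* = √(2DS / (H(1 − d/p))) = √(2 × 86,160 × 401 / (8.68 × 0.8027)).
= √(69,100,320 / 6.9678) ≈ 3149.131.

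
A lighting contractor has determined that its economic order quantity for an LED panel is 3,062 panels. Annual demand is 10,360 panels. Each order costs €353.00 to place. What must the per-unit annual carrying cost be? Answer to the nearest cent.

H ≈ €0.78

Squaring Q* = √(2DS/H) gives Q*² = 2DS/H.
From Q* = √(2DS/H): H = 2DS / Q*² = 2 × 10,360 × 353 / 3,062² = 0.7801.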